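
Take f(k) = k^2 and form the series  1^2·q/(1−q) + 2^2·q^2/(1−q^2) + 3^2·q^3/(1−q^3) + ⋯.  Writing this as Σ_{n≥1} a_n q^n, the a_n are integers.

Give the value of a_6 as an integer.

q^6  k|6↦f(k): 6:36 3:9 2:4 1:1  a_6=50

a_6 = 50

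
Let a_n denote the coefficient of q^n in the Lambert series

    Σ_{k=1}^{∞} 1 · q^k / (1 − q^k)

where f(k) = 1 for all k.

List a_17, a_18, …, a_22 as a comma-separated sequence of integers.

d|17:{1,17}  Σf=1+1=2
d|18:{18,9,6,3,2,1}  Σf=1+1+1+1+1+1=6
n=19: 19·1 1·19  f→[1+1]=2
q^20  k|20↦f(k): 1:1 2:1 4:1 5:1 10:1 20:1  a_20=6
q^21  k|21↦f(k): 1:1 3:1 7:1 21:1  a_21=4
d|22:{1,2,11,22}  Σf=1+1+1+1=4

2, 6, 2, 6, 4, 4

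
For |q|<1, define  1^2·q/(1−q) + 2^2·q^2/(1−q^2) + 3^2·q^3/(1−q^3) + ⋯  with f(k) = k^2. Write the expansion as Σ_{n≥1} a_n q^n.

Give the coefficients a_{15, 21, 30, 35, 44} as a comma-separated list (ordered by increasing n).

260, 500, 1300, 1300, 2562

d|15:{1,3,5,15}  Σf=1+9+25+225=260
d|21:{1,3,7,21}  Σf=1+9+49+441=500
d|30:{30,15,10,6,5,3,2,1}  Σf=900+225+100+36+25+9+4+1=1300
q^35  k|35↦f(k): 1:1 5:25 7:49 35:1225  a_35=1300
q^44  k|44↦f(k): 1:1 2:4 4:16 11:121 22:484 44:1936  a_44=2562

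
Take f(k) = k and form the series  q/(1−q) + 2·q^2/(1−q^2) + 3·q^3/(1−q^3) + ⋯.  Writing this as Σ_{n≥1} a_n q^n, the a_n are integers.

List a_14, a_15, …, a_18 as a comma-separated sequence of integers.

[q^14] f(14)=14,f(7)=7,f(2)=2,f(1)=1 ⇒ 24
n=15: 1·15 3·5 5·3 15·1  f→[1+3+5+15]=24
[q^16] f(1)=1,f(2)=2,f(4)=4,f(8)=8,f(16)=16 ⇒ 31
q^17  k|17↦f(k): 17:17 1:1  a_17=18
q^18  k|18↦f(k): 18:18 9:9 6:6 3:3 2:2 1:1  a_18=39

24, 24, 31, 18, 39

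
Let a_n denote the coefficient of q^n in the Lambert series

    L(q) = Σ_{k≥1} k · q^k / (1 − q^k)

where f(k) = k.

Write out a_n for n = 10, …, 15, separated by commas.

n=10: 10·1 5·2 2·5 1·10  f→[10+5+2+1]=18
q^11  k|11↦f(k): 11:11 1:1  a_11=12
q^12  k|12↦f(k): 12:12 6:6 4:4 3:3 2:2 1:1  a_12=28
d|13:{13,1}  Σf=13+1=14
n=14: 1·14 2·7 7·2 14·1  f→[1+2+7+14]=24
n=15: 15·1 5·3 3·5 1·15  f→[15+5+3+1]=24

18, 12, 28, 14, 24, 24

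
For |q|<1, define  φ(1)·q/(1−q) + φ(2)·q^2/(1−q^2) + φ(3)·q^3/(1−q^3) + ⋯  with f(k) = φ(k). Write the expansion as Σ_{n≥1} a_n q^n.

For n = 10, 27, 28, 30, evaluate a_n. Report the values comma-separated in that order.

[q^10] φ(1)=1,φ(2)=1,φ(5)=4,φ(10)=4 ⇒ 10
n=27: 27·1 9·3 3·9 1·27  φ→[18+6+2+1]=27
q^28  k|28↦φ(k): 28:12 14:6 7:6 4:2 2:1 1:1  a_28=28
[q^30] φ(1)=1,φ(2)=1,φ(3)=2,φ(5)=4,φ(6)=2,φ(10)=4,φ(15)=8,φ(30)=8 ⇒ 30

10, 27, 28, 30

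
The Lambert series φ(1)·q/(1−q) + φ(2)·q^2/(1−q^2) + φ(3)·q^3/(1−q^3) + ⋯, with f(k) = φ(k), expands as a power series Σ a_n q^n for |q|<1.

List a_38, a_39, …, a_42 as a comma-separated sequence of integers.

n=38: 38·1 19·2 2·19 1·38  φ→[18+18+1+1]=38
d|39:{1,3,13,39}  Σφ=1+2+12+24=39
q^40  k|40↦φ(k): 40:16 20:8 10:4 8:4 5:4 4:2 2:1 1:1  a_40=40
q^41  k|41↦φ(k): 41:40 1:1  a_41=41
d|42:{42,21,14,7,6,3,2,1}  Σφ=12+12+6+6+2+2+1+1=42

38, 39, 40, 41, 42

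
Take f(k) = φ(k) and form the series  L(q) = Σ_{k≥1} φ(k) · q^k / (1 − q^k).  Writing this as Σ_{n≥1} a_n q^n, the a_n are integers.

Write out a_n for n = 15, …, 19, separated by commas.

[q^15] φ(15)=8,φ(5)=4,φ(3)=2,φ(1)=1 ⇒ 15
q^16  k|16↦φ(k): 1:1 2:1 4:2 8:4 16:8  a_16=16
q^17  k|17↦φ(k): 1:1 17:16  a_17=17
q^18  k|18↦φ(k): 18:6 9:6 6:2 3:2 2:1 1:1  a_18=18
d|19:{1,19}  Σφ=1+18=19

15, 16, 17, 18, 19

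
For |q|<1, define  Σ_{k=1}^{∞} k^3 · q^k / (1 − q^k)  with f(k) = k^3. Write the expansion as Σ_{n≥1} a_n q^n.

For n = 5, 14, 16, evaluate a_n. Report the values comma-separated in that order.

126, 3096, 4681

q^5  k|5↦f(k): 5:125 1:1  a_5=126
n=14: 1·14 2·7 7·2 14·1  f→[1+8+343+2744]=3096
[q^16] f(1)=1,f(2)=8,f(4)=64,f(8)=512,f(16)=4096 ⇒ 4681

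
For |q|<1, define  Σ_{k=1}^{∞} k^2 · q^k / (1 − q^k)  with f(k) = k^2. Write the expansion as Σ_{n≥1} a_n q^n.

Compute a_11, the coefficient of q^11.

n=11: 1·11 11·1  f→[1+121]=122

a_11 = 122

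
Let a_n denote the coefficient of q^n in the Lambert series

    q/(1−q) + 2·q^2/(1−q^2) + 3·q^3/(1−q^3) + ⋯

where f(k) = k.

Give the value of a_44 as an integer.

n=44: 44·1 22·2 11·4 4·11 2·22 1·44  f→[44+22+11+4+2+1]=84

a_44 = 84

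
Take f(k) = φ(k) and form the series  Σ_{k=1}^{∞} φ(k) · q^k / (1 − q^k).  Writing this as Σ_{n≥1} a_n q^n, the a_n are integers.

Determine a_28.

n=28: 1·28 2·14 4·7 7·4 14·2 28·1  φ→[1+1+2+6+6+12]=28

a_28 = 28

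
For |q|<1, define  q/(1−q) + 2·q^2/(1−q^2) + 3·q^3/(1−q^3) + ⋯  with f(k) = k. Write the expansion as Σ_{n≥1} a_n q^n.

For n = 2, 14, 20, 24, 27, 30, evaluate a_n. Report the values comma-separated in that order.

n=2: 1·2 2·1  f→[1+2]=3
[q^14] f(14)=14,f(7)=7,f(2)=2,f(1)=1 ⇒ 24
q^20  k|20↦f(k): 1:1 2:2 4:4 5:5 10:10 20:20  a_20=42
d|24:{1,2,3,4,6,8,12,24}  Σf=1+2+3+4+6+8+12+24=60
d|27:{27,9,3,1}  Σf=27+9+3+1=40
d|30:{1,2,3,5,6,10,15,30}  Σf=1+2+3+5+6+10+15+30=72

3, 24, 42, 60, 40, 72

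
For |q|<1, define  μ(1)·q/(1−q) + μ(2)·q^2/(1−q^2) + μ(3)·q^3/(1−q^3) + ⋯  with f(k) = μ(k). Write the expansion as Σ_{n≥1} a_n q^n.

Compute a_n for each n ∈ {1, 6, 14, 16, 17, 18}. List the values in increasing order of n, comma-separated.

q^1  k|1↦μ(k): 1:1  a_1=1
n=6: 6·1 3·2 2·3 1·6  μ→[1+(-1)+(-1)+1]=0
d|14:{1,2,7,14}  Σμ=1+(-1)+(-1)+1=0
q^16  k|16↦μ(k): 1:1 2:-1 4:0 8:0 16:0  a_16=0
n=17: 1·17 17·1  μ→[1+(-1)]=0
q^18  k|18↦μ(k): 18:0 9:0 6:1 3:-1 2:-1 1:1  a_18=0

1, 0, 0, 0, 0, 0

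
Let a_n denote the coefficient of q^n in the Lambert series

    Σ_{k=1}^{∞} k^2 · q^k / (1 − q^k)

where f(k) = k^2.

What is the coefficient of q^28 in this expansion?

n=28: 28·1 14·2 7·4 4·7 2·14 1·28  f→[784+196+49+16+4+1]=1050

a_28 = 1050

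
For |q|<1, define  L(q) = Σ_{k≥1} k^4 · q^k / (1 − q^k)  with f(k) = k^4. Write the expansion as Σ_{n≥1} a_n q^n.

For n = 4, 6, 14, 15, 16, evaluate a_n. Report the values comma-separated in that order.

273, 1394, 40834, 51332, 69905

n=4: 1·4 2·2 4·1  f→[1+16+256]=273
q^6  k|6↦f(k): 6:1296 3:81 2:16 1:1  a_6=1394
d|14:{1,2,7,14}  Σf=1+16+2401+38416=40834
n=15: 1·15 3·5 5·3 15·1  f→[1+81+625+50625]=51332
d|16:{1,2,4,8,16}  Σf=1+16+256+4096+65536=69905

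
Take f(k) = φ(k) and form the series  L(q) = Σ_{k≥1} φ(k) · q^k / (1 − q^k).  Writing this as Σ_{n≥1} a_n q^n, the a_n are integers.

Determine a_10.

n=10: 1·10 2·5 5·2 10·1  φ→[1+1+4+4]=10

a_10 = 10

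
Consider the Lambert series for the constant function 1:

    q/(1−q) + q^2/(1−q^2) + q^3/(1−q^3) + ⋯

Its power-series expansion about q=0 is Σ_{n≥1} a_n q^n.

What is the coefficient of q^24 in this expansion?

q^24  k|24↦f(k): 24:1 12:1 8:1 6:1 4:1 3:1 2:1 1:1  a_24=8

a_24 = 8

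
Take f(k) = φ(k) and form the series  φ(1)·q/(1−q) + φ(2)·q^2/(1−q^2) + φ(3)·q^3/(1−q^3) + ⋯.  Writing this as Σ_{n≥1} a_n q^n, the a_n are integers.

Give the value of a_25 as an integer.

d|25:{25,5,1}  Σφ=20+4+1=25

a_25 = 25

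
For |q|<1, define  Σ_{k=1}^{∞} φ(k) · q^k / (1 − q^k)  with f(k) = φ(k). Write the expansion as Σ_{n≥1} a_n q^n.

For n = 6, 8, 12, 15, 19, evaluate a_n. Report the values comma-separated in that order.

n=6: 6·1 3·2 2·3 1·6  φ→[2+2+1+1]=6
d|8:{8,4,2,1}  Σφ=4+2+1+1=8
[q^12] φ(1)=1,φ(2)=1,φ(3)=2,φ(4)=2,φ(6)=2,φ(12)=4 ⇒ 12
[q^15] φ(1)=1,φ(3)=2,φ(5)=4,φ(15)=8 ⇒ 15
d|19:{19,1}  Σφ=18+1=19

6, 8, 12, 15, 19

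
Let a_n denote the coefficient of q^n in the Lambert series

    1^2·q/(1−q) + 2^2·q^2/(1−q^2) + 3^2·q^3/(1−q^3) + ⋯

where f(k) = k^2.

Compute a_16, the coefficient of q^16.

d|16:{16,8,4,2,1}  Σf=256+64+16+4+1=341

a_16 = 341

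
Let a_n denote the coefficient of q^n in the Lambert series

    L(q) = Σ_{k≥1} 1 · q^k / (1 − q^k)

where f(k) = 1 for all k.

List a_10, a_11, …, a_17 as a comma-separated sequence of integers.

4, 2, 6, 2, 4, 4, 5, 2

q^10  k|10↦f(k): 1:1 2:1 5:1 10:1  a_10=4
[q^11] f(1)=1,f(11)=1 ⇒ 2
[q^12] f(1)=1,f(2)=1,f(3)=1,f(4)=1,f(6)=1,f(12)=1 ⇒ 6
d|13:{1,13}  Σf=1+1=2
d|14:{1,2,7,14}  Σf=1+1+1+1=4
n=15: 15·1 5·3 3·5 1·15  f→[1+1+1+1]=4
n=16: 16·1 8·2 4·4 2·8 1·16  f→[1+1+1+1+1]=5
[q^17] f(17)=1,f(1)=1 ⇒ 2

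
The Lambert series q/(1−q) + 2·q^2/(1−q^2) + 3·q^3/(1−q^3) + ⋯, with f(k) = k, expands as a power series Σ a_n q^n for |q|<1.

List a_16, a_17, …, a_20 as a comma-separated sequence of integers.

31, 18, 39, 20, 42

d|16:{1,2,4,8,16}  Σf=1+2+4+8+16=31
[q^17] f(1)=1,f(17)=17 ⇒ 18
n=18: 1·18 2·9 3·6 6·3 9·2 18·1  f→[1+2+3+6+9+18]=39
n=19: 1·19 19·1  f→[1+19]=20
q^20  k|20↦f(k): 1:1 2:2 4:4 5:5 10:10 20:20  a_20=42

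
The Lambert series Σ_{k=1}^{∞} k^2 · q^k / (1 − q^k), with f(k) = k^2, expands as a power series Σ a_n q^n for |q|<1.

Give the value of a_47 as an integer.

d|47:{1,47}  Σf=1+2209=2210

a_47 = 2210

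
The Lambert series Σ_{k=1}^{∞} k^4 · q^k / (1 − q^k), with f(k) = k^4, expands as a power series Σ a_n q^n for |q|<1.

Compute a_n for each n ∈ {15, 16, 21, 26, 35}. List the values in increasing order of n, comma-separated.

n=15: 15·1 5·3 3·5 1·15  f→[50625+625+81+1]=51332
d|16:{16,8,4,2,1}  Σf=65536+4096+256+16+1=69905
n=21: 21·1 7·3 3·7 1·21  f→[194481+2401+81+1]=196964
d|26:{26,13,2,1}  Σf=456976+28561+16+1=485554
n=35: 1·35 5·7 7·5 35·1  f→[1+625+2401+1500625]=1503652

51332, 69905, 196964, 485554, 1503652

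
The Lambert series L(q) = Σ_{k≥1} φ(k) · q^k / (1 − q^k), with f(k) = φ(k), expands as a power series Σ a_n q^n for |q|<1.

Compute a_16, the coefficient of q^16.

n=16: 16·1 8·2 4·4 2·8 1·16  φ→[8+4+2+1+1]=16

a_16 = 16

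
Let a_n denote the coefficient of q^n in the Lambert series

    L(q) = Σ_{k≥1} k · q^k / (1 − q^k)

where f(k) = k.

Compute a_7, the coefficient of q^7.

[q^7] f(1)=1,f(7)=7 ⇒ 8

a_7 = 8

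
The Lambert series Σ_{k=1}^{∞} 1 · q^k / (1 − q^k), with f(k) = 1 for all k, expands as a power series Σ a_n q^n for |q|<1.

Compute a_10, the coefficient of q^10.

a_10 = 4

d|10:{10,5,2,1}  Σf=1+1+1+1=4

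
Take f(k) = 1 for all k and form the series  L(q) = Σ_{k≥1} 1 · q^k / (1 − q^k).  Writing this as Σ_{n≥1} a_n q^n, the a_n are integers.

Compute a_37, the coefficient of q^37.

n=37: 37·1 1·37  f→[1+1]=2

a_37 = 2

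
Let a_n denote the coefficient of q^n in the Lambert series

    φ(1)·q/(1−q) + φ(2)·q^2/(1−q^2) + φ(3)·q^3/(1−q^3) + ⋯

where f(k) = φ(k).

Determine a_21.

d|21:{1,3,7,21}  Σφ=1+2+6+12=21

a_21 = 21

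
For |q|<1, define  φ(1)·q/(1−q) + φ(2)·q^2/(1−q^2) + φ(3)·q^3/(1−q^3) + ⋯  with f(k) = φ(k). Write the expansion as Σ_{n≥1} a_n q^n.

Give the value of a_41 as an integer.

d|41:{41,1}  Σφ=40+1=41

a_41 = 41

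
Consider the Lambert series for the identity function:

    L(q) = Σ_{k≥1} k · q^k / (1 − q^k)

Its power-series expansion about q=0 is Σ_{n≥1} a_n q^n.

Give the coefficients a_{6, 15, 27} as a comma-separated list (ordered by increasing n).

q^6  k|6↦f(k): 6:6 3:3 2:2 1:1  a_6=12
n=15: 15·1 5·3 3·5 1·15  f→[15+5+3+1]=24
q^27  k|27↦f(k): 27:27 9:9 3:3 1:1  a_27=40

12, 24, 40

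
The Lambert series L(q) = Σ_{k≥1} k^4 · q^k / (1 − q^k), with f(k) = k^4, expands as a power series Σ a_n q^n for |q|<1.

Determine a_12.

a_12 = 22386

n=12: 12·1 6·2 4·3 3·4 2·6 1·12  f→[20736+1296+256+81+16+1]=22386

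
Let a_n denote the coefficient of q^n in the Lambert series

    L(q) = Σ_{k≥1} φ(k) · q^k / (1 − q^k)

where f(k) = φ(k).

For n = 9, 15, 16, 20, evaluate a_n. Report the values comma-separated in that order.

n=9: 1·9 3·3 9·1  φ→[1+2+6]=9
n=15: 15·1 5·3 3·5 1·15  φ→[8+4+2+1]=15
n=16: 16·1 8·2 4·4 2·8 1·16  φ→[8+4+2+1+1]=16
[q^20] φ(20)=8,φ(10)=4,φ(5)=4,φ(4)=2,φ(2)=1,φ(1)=1 ⇒ 20

9, 15, 16, 20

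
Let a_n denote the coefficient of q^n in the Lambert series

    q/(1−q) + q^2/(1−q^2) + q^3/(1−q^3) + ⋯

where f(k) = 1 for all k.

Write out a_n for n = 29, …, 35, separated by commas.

d|29:{29,1}  Σf=1+1=2
d|30:{1,2,3,5,6,10,15,30}  Σf=1+1+1+1+1+1+1+1=8
d|31:{1,31}  Σf=1+1=2
[q^32] f(1)=1,f(2)=1,f(4)=1,f(8)=1,f(16)=1,f(32)=1 ⇒ 6
q^33  k|33↦f(k): 33:1 11:1 3:1 1:1  a_33=4
[q^34] f(34)=1,f(17)=1,f(2)=1,f(1)=1 ⇒ 4
n=35: 1·35 5·7 7·5 35·1  f→[1+1+1+1]=4

2, 8, 2, 6, 4, 4, 4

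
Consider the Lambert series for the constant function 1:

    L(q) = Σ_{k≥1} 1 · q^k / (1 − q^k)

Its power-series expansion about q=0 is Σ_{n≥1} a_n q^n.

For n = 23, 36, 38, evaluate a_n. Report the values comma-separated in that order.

2, 9, 4

d|23:{23,1}  Σf=1+1=2
d|36:{1,2,3,4,6,9,12,18,36}  Σf=1+1+1+1+1+1+1+1+1=9
[q^38] f(38)=1,f(19)=1,f(2)=1,f(1)=1 ⇒ 4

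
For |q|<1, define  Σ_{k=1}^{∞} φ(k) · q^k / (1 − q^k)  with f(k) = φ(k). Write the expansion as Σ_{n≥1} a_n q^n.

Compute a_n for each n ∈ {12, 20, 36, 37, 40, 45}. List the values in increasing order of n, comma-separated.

d|12:{1,2,3,4,6,12}  Σφ=1+1+2+2+2+4=12
q^20  k|20↦φ(k): 20:8 10:4 5:4 4:2 2:1 1:1  a_20=20
[q^36] φ(36)=12,φ(18)=6,φ(12)=4,φ(9)=6,φ(6)=2,φ(4)=2,φ(3)=2,φ(2)=1,φ(1)=1 ⇒ 36
q^37  k|37↦φ(k): 37:36 1:1  a_37=37
[q^40] φ(40)=16,φ(20)=8,φ(10)=4,φ(8)=4,φ(5)=4,φ(4)=2,φ(2)=1,φ(1)=1 ⇒ 40
[q^45] φ(1)=1,φ(3)=2,φ(5)=4,φ(9)=6,φ(15)=8,φ(45)=24 ⇒ 45

12, 20, 36, 37, 40, 45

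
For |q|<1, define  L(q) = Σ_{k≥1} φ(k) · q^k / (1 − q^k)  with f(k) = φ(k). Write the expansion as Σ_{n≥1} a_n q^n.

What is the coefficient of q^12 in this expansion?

q^12  k|12↦φ(k): 12:4 6:2 4:2 3:2 2:1 1:1  a_12=12

a_12 = 12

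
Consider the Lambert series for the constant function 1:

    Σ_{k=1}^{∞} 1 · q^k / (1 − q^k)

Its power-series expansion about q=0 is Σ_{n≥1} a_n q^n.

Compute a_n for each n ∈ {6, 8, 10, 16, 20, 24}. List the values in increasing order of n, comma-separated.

q^6  k|6↦f(k): 6:1 3:1 2:1 1:1  a_6=4
d|8:{1,2,4,8}  Σf=1+1+1+1=4
n=10: 1·10 2·5 5·2 10·1  f→[1+1+1+1]=4
q^16  k|16↦f(k): 16:1 8:1 4:1 2:1 1:1  a_16=5
d|20:{1,2,4,5,10,20}  Σf=1+1+1+1+1+1=6
n=24: 24·1 12·2 8·3 6·4 4·6 3·8 2·12 1·24  f→[1+1+1+1+1+1+1+1]=8

4, 4, 4, 5, 6, 8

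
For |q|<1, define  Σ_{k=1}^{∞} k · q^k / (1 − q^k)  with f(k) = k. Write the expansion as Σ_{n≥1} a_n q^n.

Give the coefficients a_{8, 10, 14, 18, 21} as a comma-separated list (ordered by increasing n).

[q^8] f(1)=1,f(2)=2,f(4)=4,f(8)=8 ⇒ 15
q^10  k|10↦f(k): 1:1 2:2 5:5 10:10  a_10=18
n=14: 1·14 2·7 7·2 14·1  f→[1+2+7+14]=24
q^18  k|18↦f(k): 18:18 9:9 6:6 3:3 2:2 1:1  a_18=39
n=21: 1·21 3·7 7·3 21·1  f→[1+3+7+21]=32

15, 18, 24, 39, 32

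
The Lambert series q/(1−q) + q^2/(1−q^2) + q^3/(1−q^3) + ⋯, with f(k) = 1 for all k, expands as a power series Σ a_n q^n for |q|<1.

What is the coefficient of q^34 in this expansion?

d|34:{34,17,2,1}  Σf=1+1+1+1=4

a_34 = 4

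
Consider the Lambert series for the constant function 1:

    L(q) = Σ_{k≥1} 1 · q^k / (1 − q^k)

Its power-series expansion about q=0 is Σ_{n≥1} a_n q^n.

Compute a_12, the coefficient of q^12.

n=12: 1·12 2·6 3·4 4·3 6·2 12·1  f→[1+1+1+1+1+1]=6

a_12 = 6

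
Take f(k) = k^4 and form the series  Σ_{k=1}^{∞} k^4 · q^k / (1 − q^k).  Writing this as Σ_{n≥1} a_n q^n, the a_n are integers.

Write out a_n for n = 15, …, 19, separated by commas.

q^15  k|15↦f(k): 15:50625 5:625 3:81 1:1  a_15=51332
d|16:{1,2,4,8,16}  Σf=1+16+256+4096+65536=69905
q^17  k|17↦f(k): 17:83521 1:1  a_17=83522
[q^18] f(18)=104976,f(9)=6561,f(6)=1296,f(3)=81,f(2)=16,f(1)=1 ⇒ 112931
q^19  k|19↦f(k): 19:130321 1:1  a_19=130322

51332, 69905, 83522, 112931, 130322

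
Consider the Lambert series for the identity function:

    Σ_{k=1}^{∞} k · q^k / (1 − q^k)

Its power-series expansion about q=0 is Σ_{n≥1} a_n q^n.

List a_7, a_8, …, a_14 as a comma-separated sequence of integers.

8, 15, 13, 18, 12, 28, 14, 24

[q^7] f(1)=1,f(7)=7 ⇒ 8
[q^8] f(1)=1,f(2)=2,f(4)=4,f(8)=8 ⇒ 15
n=9: 9·1 3·3 1·9  f→[9+3+1]=13
n=10: 1·10 2·5 5·2 10·1  f→[1+2+5+10]=18
n=11: 1·11 11·1  f→[1+11]=12
d|12:{1,2,3,4,6,12}  Σf=1+2+3+4+6+12=28
n=13: 1·13 13·1  f→[1+13]=14
d|14:{14,7,2,1}  Σf=14+7+2+1=24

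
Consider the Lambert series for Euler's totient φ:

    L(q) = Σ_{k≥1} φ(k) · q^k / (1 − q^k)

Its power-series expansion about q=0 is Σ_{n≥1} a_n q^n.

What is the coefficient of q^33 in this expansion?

q^33  k|33↦φ(k): 33:20 11:10 3:2 1:1  a_33=33

a_33 = 33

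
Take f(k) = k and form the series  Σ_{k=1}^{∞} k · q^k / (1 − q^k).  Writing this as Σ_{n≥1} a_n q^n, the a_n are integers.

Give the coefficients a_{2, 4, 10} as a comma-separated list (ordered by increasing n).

[q^2] f(2)=2,f(1)=1 ⇒ 3
[q^4] f(1)=1,f(2)=2,f(4)=4 ⇒ 7
n=10: 10·1 5·2 2·5 1·10  f→[10+5+2+1]=18

3, 7, 18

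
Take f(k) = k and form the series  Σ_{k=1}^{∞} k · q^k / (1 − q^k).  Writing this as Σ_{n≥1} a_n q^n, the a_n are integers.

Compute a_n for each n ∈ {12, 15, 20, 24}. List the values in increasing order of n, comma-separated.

28, 24, 42, 60

[q^12] f(12)=12,f(6)=6,f(4)=4,f(3)=3,f(2)=2,f(1)=1 ⇒ 28
d|15:{1,3,5,15}  Σf=1+3+5+15=24
n=20: 20·1 10·2 5·4 4·5 2·10 1·20  f→[20+10+5+4+2+1]=42
[q^24] f(24)=24,f(12)=12,f(8)=8,f(6)=6,f(4)=4,f(3)=3,f(2)=2,f(1)=1 ⇒ 60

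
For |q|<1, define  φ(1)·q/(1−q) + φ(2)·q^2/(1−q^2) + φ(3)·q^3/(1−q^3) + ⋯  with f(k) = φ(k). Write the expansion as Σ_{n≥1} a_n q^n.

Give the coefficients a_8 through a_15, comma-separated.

n=8: 1·8 2·4 4·2 8·1  φ→[1+1+2+4]=8
n=9: 1·9 3·3 9·1  φ→[1+2+6]=9
q^10  k|10↦φ(k): 10:4 5:4 2:1 1:1  a_10=10
n=11: 1·11 11·1  φ→[1+10]=11
q^12  k|12↦φ(k): 1:1 2:1 3:2 4:2 6:2 12:4  a_12=12
d|13:{13,1}  Σφ=12+1=13
q^14  k|14↦φ(k): 14:6 7:6 2:1 1:1  a_14=14
[q^15] φ(1)=1,φ(3)=2,φ(5)=4,φ(15)=8 ⇒ 15

8, 9, 10, 11, 12, 13, 14, 15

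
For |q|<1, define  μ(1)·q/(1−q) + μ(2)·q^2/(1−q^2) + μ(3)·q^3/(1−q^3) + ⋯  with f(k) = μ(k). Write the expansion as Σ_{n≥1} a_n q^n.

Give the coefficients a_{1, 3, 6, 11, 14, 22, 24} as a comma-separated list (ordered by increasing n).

1, 0, 0, 0, 0, 0, 0

q^1  k|1↦μ(k): 1:1  a_1=1
q^3  k|3↦μ(k): 3:-1 1:1  a_3=0
n=6: 1·6 2·3 3·2 6·1  μ→[1+(-1)+(-1)+1]=0
q^11  k|11↦μ(k): 1:1 11:-1  a_11=0
q^14  k|14↦μ(k): 1:1 2:-1 7:-1 14:1  a_14=0
n=22: 22·1 11·2 2·11 1·22  μ→[1+(-1)+(-1)+1]=0
n=24: 1·24 2·12 3·8 4·6 6·4 8·3 12·2 24·1  μ→[1+(-1)+(-1)+0+1+0+0+0]=0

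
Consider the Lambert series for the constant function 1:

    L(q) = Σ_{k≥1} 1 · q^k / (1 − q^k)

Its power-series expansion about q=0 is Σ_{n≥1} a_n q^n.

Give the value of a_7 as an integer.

n=7: 7·1 1·7  f→[1+1]=2

a_7 = 2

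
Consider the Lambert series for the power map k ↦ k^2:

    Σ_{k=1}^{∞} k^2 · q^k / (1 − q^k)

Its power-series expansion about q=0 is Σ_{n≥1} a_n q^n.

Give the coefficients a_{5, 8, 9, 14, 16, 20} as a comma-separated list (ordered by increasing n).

[q^5] f(1)=1,f(5)=25 ⇒ 26
d|8:{1,2,4,8}  Σf=1+4+16+64=85
n=9: 9·1 3·3 1·9  f→[81+9+1]=91
[q^14] f(1)=1,f(2)=4,f(7)=49,f(14)=196 ⇒ 250
[q^16] f(16)=256,f(8)=64,f(4)=16,f(2)=4,f(1)=1 ⇒ 341
q^20  k|20↦f(k): 1:1 2:4 4:16 5:25 10:100 20:400  a_20=546

26, 85, 91, 250, 341, 546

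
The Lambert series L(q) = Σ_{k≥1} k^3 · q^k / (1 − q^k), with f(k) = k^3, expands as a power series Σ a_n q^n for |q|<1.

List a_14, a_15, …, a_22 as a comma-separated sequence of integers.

d|14:{1,2,7,14}  Σf=1+8+343+2744=3096
q^15  k|15↦f(k): 1:1 3:27 5:125 15:3375  a_15=3528
q^16  k|16↦f(k): 1:1 2:8 4:64 8:512 16:4096  a_16=4681
d|17:{1,17}  Σf=1+4913=4914
n=18: 1·18 2·9 3·6 6·3 9·2 18·1  f→[1+8+27+216+729+5832]=6813
n=19: 19·1 1·19  f→[6859+1]=6860
q^20  k|20↦f(k): 20:8000 10:1000 5:125 4:64 2:8 1:1  a_20=9198
n=21: 1·21 3·7 7·3 21·1  f→[1+27+343+9261]=9632
[q^22] f(22)=10648,f(11)=1331,f(2)=8,f(1)=1 ⇒ 11988

3096, 3528, 4681, 4914, 6813, 6860, 9198, 9632, 11988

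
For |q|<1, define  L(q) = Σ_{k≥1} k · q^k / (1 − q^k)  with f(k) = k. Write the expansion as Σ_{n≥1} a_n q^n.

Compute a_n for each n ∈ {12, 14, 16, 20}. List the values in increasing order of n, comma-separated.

28, 24, 31, 42

[q^12] f(1)=1,f(2)=2,f(3)=3,f(4)=4,f(6)=6,f(12)=12 ⇒ 28
q^14  k|14↦f(k): 14:14 7:7 2:2 1:1  a_14=24
[q^16] f(16)=16,f(8)=8,f(4)=4,f(2)=2,f(1)=1 ⇒ 31
[q^20] f(20)=20,f(10)=10,f(5)=5,f(4)=4,f(2)=2,f(1)=1 ⇒ 42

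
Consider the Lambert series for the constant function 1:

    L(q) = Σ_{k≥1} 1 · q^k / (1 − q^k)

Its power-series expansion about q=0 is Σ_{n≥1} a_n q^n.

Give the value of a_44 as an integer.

q^44  k|44↦f(k): 44:1 22:1 11:1 4:1 2:1 1:1  a_44=6

a_44 = 6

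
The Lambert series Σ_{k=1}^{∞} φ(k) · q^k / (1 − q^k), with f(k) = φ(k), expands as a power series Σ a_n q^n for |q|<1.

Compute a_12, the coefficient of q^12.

d|12:{1,2,3,4,6,12}  Σφ=1+1+2+2+2+4=12

a_12 = 12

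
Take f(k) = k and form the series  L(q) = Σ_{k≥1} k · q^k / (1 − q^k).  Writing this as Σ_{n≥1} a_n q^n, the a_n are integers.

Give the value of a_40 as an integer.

a_40 = 90

q^40  k|40↦f(k): 40:40 20:20 10:10 8:8 5:5 4:4 2:2 1:1  a_40=90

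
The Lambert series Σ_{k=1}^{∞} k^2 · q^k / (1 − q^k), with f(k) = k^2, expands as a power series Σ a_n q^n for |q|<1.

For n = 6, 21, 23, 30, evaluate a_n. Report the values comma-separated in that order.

n=6: 1·6 2·3 3·2 6·1  f→[1+4+9+36]=50
q^21  k|21↦f(k): 1:1 3:9 7:49 21:441  a_21=500
[q^23] f(1)=1,f(23)=529 ⇒ 530
q^30  k|30↦f(k): 1:1 2:4 3:9 5:25 6:36 10:100 15:225 30:900  a_30=1300

50, 500, 530, 1300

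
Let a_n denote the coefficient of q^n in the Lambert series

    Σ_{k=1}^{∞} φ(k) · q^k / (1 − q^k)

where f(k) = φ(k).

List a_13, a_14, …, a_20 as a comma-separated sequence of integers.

[q^13] φ(13)=12,φ(1)=1 ⇒ 13
d|14:{1,2,7,14}  Σφ=1+1+6+6=14
n=15: 15·1 5·3 3·5 1·15  φ→[8+4+2+1]=15
[q^16] φ(16)=8,φ(8)=4,φ(4)=2,φ(2)=1,φ(1)=1 ⇒ 16
q^17  k|17↦φ(k): 1:1 17:16  a_17=17
[q^18] φ(18)=6,φ(9)=6,φ(6)=2,φ(3)=2,φ(2)=1,φ(1)=1 ⇒ 18
q^19  k|19↦φ(k): 1:1 19:18  a_19=19
[q^20] φ(20)=8,φ(10)=4,φ(5)=4,φ(4)=2,φ(2)=1,φ(1)=1 ⇒ 20

13, 14, 15, 16, 17, 18, 19, 20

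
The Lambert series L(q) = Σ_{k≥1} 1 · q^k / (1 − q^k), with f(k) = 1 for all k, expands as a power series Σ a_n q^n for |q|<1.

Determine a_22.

a_22 = 4

d|22:{22,11,2,1}  Σf=1+1+1+1=4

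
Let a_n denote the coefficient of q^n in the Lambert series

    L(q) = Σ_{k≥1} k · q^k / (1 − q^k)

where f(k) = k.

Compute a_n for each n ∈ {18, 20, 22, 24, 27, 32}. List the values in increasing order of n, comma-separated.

39, 42, 36, 60, 40, 63

q^18  k|18↦f(k): 18:18 9:9 6:6 3:3 2:2 1:1  a_18=39
d|20:{1,2,4,5,10,20}  Σf=1+2+4+5+10+20=42
[q^22] f(22)=22,f(11)=11,f(2)=2,f(1)=1 ⇒ 36
q^24  k|24↦f(k): 24:24 12:12 8:8 6:6 4:4 3:3 2:2 1:1  a_24=60
d|27:{27,9,3,1}  Σf=27+9+3+1=40
q^32  k|32↦f(k): 32:32 16:16 8:8 4:4 2:2 1:1  a_32=63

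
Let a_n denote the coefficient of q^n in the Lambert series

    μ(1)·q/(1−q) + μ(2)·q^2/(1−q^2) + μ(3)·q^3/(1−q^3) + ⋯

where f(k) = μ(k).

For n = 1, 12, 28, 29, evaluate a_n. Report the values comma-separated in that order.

1, 0, 0, 0

q^1  k|1↦μ(k): 1:1  a_1=1
n=12: 12·1 6·2 4·3 3·4 2·6 1·12  μ→[0+1+0+(-1)+(-1)+1]=0
q^28  k|28↦μ(k): 1:1 2:-1 4:0 7:-1 14:1 28:0  a_28=0
n=29: 29·1 1·29  μ→[(-1)+1]=0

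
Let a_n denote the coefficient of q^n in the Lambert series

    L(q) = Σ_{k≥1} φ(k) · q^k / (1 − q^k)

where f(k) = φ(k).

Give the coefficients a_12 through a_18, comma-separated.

d|12:{1,2,3,4,6,12}  Σφ=1+1+2+2+2+4=12
n=13: 1·13 13·1  φ→[1+12]=13
[q^14] φ(14)=6,φ(7)=6,φ(2)=1,φ(1)=1 ⇒ 14
q^15  k|15↦φ(k): 15:8 5:4 3:2 1:1  a_15=15
n=16: 16·1 8·2 4·4 2·8 1·16  φ→[8+4+2+1+1]=16
n=17: 1·17 17·1  φ→[1+16]=17
n=18: 18·1 9·2 6·3 3·6 2·9 1·18  φ→[6+6+2+2+1+1]=18

12, 13, 14, 15, 16, 17, 18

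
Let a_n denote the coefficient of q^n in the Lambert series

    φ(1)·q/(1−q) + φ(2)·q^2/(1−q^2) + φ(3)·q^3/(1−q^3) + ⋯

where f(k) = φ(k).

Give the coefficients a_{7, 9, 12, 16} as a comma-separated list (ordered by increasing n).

[q^7] φ(7)=6,φ(1)=1 ⇒ 7
[q^9] φ(9)=6,φ(3)=2,φ(1)=1 ⇒ 9
n=12: 12·1 6·2 4·3 3·4 2·6 1·12  φ→[4+2+2+2+1+1]=12
n=16: 16·1 8·2 4·4 2·8 1·16  φ→[8+4+2+1+1]=16

7, 9, 12, 16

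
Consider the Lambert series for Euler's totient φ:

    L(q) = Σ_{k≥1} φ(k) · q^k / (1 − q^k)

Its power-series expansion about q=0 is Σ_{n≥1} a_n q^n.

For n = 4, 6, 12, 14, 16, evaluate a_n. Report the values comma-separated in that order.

[q^4] φ(4)=2,φ(2)=1,φ(1)=1 ⇒ 4
n=6: 1·6 2·3 3·2 6·1  φ→[1+1+2+2]=6
n=12: 12·1 6·2 4·3 3·4 2·6 1·12  φ→[4+2+2+2+1+1]=12
d|14:{14,7,2,1}  Σφ=6+6+1+1=14
[q^16] φ(1)=1,φ(2)=1,φ(4)=2,φ(8)=4,φ(16)=8 ⇒ 16

4, 6, 12, 14, 16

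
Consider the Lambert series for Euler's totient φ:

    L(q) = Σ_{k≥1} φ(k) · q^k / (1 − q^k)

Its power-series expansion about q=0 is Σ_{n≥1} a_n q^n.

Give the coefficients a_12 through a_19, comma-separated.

q^12  k|12↦φ(k): 1:1 2:1 3:2 4:2 6:2 12:4  a_12=12
q^13  k|13↦φ(k): 13:12 1:1  a_13=13
[q^14] φ(1)=1,φ(2)=1,φ(7)=6,φ(14)=6 ⇒ 14
n=15: 15·1 5·3 3·5 1·15  φ→[8+4+2+1]=15
[q^16] φ(16)=8,φ(8)=4,φ(4)=2,φ(2)=1,φ(1)=1 ⇒ 16
d|17:{17,1}  Σφ=16+1=17
d|18:{18,9,6,3,2,1}  Σφ=6+6+2+2+1+1=18
[q^19] φ(19)=18,φ(1)=1 ⇒ 19

12, 13, 14, 15, 16, 17, 18, 19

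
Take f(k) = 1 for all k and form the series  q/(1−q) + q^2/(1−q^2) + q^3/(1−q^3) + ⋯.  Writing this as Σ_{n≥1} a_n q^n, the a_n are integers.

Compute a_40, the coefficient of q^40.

a_40 = 8

d|40:{40,20,10,8,5,4,2,1}  Σf=1+1+1+1+1+1+1+1=8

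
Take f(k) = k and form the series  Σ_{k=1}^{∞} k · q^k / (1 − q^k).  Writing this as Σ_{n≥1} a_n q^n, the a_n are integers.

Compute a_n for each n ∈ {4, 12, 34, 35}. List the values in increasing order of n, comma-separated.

d|4:{4,2,1}  Σf=4+2+1=7
q^12  k|12↦f(k): 1:1 2:2 3:3 4:4 6:6 12:12  a_12=28
d|34:{1,2,17,34}  Σf=1+2+17+34=54
n=35: 35·1 7·5 5·7 1·35  f→[35+7+5+1]=48

7, 28, 54, 48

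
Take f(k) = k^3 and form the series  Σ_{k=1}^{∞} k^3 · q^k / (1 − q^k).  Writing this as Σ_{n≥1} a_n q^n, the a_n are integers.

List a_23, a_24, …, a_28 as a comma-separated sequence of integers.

n=23: 23·1 1·23  f→[12167+1]=12168
d|24:{1,2,3,4,6,8,12,24}  Σf=1+8+27+64+216+512+1728+13824=16380
q^25  k|25↦f(k): 1:1 5:125 25:15625  a_25=15751
[q^26] f(1)=1,f(2)=8,f(13)=2197,f(26)=17576 ⇒ 19782
[q^27] f(27)=19683,f(9)=729,f(3)=27,f(1)=1 ⇒ 20440
q^28  k|28↦f(k): 1:1 2:8 4:64 7:343 14:2744 28:21952  a_28=25112

12168, 16380, 15751, 19782, 20440, 25112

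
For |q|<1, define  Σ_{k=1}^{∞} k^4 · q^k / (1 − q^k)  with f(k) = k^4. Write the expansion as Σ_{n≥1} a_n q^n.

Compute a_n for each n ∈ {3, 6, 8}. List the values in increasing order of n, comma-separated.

q^3  k|3↦f(k): 3:81 1:1  a_3=82
n=6: 1·6 2·3 3·2 6·1  f→[1+16+81+1296]=1394
n=8: 8·1 4·2 2·4 1·8  f→[4096+256+16+1]=4369

82, 1394, 4369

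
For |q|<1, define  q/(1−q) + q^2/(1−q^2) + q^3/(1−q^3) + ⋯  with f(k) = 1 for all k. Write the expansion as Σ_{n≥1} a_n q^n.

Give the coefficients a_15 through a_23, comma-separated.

[q^15] f(1)=1,f(3)=1,f(5)=1,f(15)=1 ⇒ 4
q^16  k|16↦f(k): 16:1 8:1 4:1 2:1 1:1  a_16=5
q^17  k|17↦f(k): 17:1 1:1  a_17=2
n=18: 1·18 2·9 3·6 6·3 9·2 18·1  f→[1+1+1+1+1+1]=6
d|19:{19,1}  Σf=1+1=2
d|20:{1,2,4,5,10,20}  Σf=1+1+1+1+1+1=6
[q^21] f(1)=1,f(3)=1,f(7)=1,f(21)=1 ⇒ 4
q^22  k|22↦f(k): 22:1 11:1 2:1 1:1  a_22=4
q^23  k|23↦f(k): 1:1 23:1  a_23=2

4, 5, 2, 6, 2, 6, 4, 4, 2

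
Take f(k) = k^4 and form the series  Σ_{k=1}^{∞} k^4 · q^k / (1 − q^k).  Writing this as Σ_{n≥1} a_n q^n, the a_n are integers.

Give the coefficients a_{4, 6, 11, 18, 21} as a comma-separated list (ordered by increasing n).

273, 1394, 14642, 112931, 196964

q^4  k|4↦f(k): 4:256 2:16 1:1  a_4=273
d|6:{1,2,3,6}  Σf=1+16+81+1296=1394
q^11  k|11↦f(k): 11:14641 1:1  a_11=14642
q^18  k|18↦f(k): 1:1 2:16 3:81 6:1296 9:6561 18:104976  a_18=112931
q^21  k|21↦f(k): 21:194481 7:2401 3:81 1:1  a_21=196964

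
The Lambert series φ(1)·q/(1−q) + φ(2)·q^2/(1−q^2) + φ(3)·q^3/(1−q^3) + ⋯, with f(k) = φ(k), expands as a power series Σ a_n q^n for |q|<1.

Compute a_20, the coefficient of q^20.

n=20: 20·1 10·2 5·4 4·5 2·10 1·20  φ→[8+4+4+2+1+1]=20

a_20 = 20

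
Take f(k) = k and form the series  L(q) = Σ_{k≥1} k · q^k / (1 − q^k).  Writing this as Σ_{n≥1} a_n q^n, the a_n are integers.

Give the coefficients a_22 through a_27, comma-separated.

d|22:{22,11,2,1}  Σf=22+11+2+1=36
d|23:{23,1}  Σf=23+1=24
q^24  k|24↦f(k): 24:24 12:12 8:8 6:6 4:4 3:3 2:2 1:1  a_24=60
[q^25] f(1)=1,f(5)=5,f(25)=25 ⇒ 31
q^26  k|26↦f(k): 1:1 2:2 13:13 26:26  a_26=42
[q^27] f(27)=27,f(9)=9,f(3)=3,f(1)=1 ⇒ 40

36, 24, 60, 31, 42, 40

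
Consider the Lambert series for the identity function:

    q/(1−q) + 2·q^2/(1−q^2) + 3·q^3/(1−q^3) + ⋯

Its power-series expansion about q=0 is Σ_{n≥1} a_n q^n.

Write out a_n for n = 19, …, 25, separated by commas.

[q^19] f(1)=1,f(19)=19 ⇒ 20
[q^20] f(1)=1,f(2)=2,f(4)=4,f(5)=5,f(10)=10,f(20)=20 ⇒ 42
n=21: 21·1 7·3 3·7 1·21  f→[21+7+3+1]=32
[q^22] f(22)=22,f(11)=11,f(2)=2,f(1)=1 ⇒ 36
q^23  k|23↦f(k): 1:1 23:23  a_23=24
[q^24] f(1)=1,f(2)=2,f(3)=3,f(4)=4,f(6)=6,f(8)=8,f(12)=12,f(24)=24 ⇒ 60
d|25:{1,5,25}  Σf=1+5+25=31

20, 42, 32, 36, 24, 60, 31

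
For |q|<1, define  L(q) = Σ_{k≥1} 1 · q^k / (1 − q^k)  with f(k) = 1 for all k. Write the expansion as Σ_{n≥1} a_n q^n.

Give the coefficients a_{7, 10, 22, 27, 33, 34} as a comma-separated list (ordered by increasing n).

q^7  k|7↦f(k): 1:1 7:1  a_7=2
d|10:{10,5,2,1}  Σf=1+1+1+1=4
q^22  k|22↦f(k): 22:1 11:1 2:1 1:1  a_22=4
d|27:{27,9,3,1}  Σf=1+1+1+1=4
n=33: 33·1 11·3 3·11 1·33  f→[1+1+1+1]=4
d|34:{34,17,2,1}  Σf=1+1+1+1=4

2, 4, 4, 4, 4, 4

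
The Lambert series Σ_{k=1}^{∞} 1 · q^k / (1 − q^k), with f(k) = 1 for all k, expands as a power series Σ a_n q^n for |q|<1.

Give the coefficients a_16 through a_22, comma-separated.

5, 2, 6, 2, 6, 4, 4

d|16:{1,2,4,8,16}  Σf=1+1+1+1+1=5
q^17  k|17↦f(k): 1:1 17:1  a_17=2
d|18:{18,9,6,3,2,1}  Σf=1+1+1+1+1+1=6
q^19  k|19↦f(k): 19:1 1:1  a_19=2
[q^20] f(1)=1,f(2)=1,f(4)=1,f(5)=1,f(10)=1,f(20)=1 ⇒ 6
q^21  k|21↦f(k): 1:1 3:1 7:1 21:1  a_21=4
d|22:{22,11,2,1}  Σf=1+1+1+1=4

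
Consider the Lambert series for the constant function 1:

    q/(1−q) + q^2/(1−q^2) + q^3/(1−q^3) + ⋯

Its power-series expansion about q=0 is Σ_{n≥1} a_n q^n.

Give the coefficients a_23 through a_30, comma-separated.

[q^23] f(23)=1,f(1)=1 ⇒ 2
[q^24] f(24)=1,f(12)=1,f(8)=1,f(6)=1,f(4)=1,f(3)=1,f(2)=1,f(1)=1 ⇒ 8
q^25  k|25↦f(k): 25:1 5:1 1:1  a_25=3
n=26: 26·1 13·2 2·13 1·26  f→[1+1+1+1]=4
n=27: 27·1 9·3 3·9 1·27  f→[1+1+1+1]=4
[q^28] f(1)=1,f(2)=1,f(4)=1,f(7)=1,f(14)=1,f(28)=1 ⇒ 6
n=29: 1·29 29·1  f→[1+1]=2
[q^30] f(30)=1,f(15)=1,f(10)=1,f(6)=1,f(5)=1,f(3)=1,f(2)=1,f(1)=1 ⇒ 8

2, 8, 3, 4, 4, 6, 2, 8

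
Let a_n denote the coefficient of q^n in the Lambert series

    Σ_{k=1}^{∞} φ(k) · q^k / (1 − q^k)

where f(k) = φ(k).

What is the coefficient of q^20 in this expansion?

q^20  k|20↦φ(k): 20:8 10:4 5:4 4:2 2:1 1:1  a_20=20

a_20 = 20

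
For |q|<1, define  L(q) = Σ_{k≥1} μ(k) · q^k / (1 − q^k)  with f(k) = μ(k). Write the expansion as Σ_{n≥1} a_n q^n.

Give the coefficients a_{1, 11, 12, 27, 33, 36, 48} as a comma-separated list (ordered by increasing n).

1, 0, 0, 0, 0, 0, 0

d|1:{1}  Σμ=1=1
[q^11] μ(1)=1,μ(11)=-1 ⇒ 0
[q^12] μ(1)=1,μ(2)=-1,μ(3)=-1,μ(4)=0,μ(6)=1,μ(12)=0 ⇒ 0
n=27: 27·1 9·3 3·9 1·27  μ→[0+0+(-1)+1]=0
[q^33] μ(1)=1,μ(3)=-1,μ(11)=-1,μ(33)=1 ⇒ 0
n=36: 36·1 18·2 12·3 9·4 6·6 4·9 3·12 2·18 1·36  μ→[0+0+0+0+1+0+(-1)+(-1)+1]=0
n=48: 48·1 24·2 16·3 12·4 8·6 6·8 4·12 3·16 2·24 1·48  μ→[0+0+0+0+0+1+0+(-1)+(-1)+1]=0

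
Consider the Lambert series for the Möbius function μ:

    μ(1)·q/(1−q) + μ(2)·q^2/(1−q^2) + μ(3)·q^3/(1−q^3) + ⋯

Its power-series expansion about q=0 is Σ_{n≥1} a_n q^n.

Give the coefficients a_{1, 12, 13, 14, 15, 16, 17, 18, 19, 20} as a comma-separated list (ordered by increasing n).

d|1:{1}  Σμ=1=1
q^12  k|12↦μ(k): 12:0 6:1 4:0 3:-1 2:-1 1:1  a_12=0
q^13  k|13↦μ(k): 1:1 13:-1  a_13=0
[q^14] μ(1)=1,μ(2)=-1,μ(7)=-1,μ(14)=1 ⇒ 0
n=15: 15·1 5·3 3·5 1·15  μ→[1+(-1)+(-1)+1]=0
n=16: 16·1 8·2 4·4 2·8 1·16  μ→[0+0+0+(-1)+1]=0
[q^17] μ(1)=1,μ(17)=-1 ⇒ 0
d|18:{18,9,6,3,2,1}  Σμ=0+0+1+(-1)+(-1)+1=0
[q^19] μ(1)=1,μ(19)=-1 ⇒ 0
q^20  k|20↦μ(k): 1:1 2:-1 4:0 5:-1 10:1 20:0  a_20=0

1, 0, 0, 0, 0, 0, 0, 0, 0, 0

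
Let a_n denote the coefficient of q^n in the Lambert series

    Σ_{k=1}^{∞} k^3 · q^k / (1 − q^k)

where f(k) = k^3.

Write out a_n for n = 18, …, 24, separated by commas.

6813, 6860, 9198, 9632, 11988, 12168, 16380

n=18: 18·1 9·2 6·3 3·6 2·9 1·18  f→[5832+729+216+27+8+1]=6813
d|19:{19,1}  Σf=6859+1=6860
n=20: 1·20 2·10 4·5 5·4 10·2 20·1  f→[1+8+64+125+1000+8000]=9198
q^21  k|21↦f(k): 21:9261 7:343 3:27 1:1  a_21=9632
d|22:{1,2,11,22}  Σf=1+8+1331+10648=11988
[q^23] f(1)=1,f(23)=12167 ⇒ 12168
[q^24] f(1)=1,f(2)=8,f(3)=27,f(4)=64,f(6)=216,f(8)=512,f(12)=1728,f(24)=13824 ⇒ 16380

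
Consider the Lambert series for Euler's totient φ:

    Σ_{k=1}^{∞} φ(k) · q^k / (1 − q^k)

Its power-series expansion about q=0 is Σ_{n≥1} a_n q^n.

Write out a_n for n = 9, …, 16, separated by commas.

d|9:{9,3,1}  Σφ=6+2+1=9
d|10:{10,5,2,1}  Σφ=4+4+1+1=10
[q^11] φ(1)=1,φ(11)=10 ⇒ 11
[q^12] φ(1)=1,φ(2)=1,φ(3)=2,φ(4)=2,φ(6)=2,φ(12)=4 ⇒ 12
d|13:{1,13}  Σφ=1+12=13
d|14:{1,2,7,14}  Σφ=1+1+6+6=14
d|15:{1,3,5,15}  Σφ=1+2+4+8=15
n=16: 16·1 8·2 4·4 2·8 1·16  φ→[8+4+2+1+1]=16

9, 10, 11, 12, 13, 14, 15, 16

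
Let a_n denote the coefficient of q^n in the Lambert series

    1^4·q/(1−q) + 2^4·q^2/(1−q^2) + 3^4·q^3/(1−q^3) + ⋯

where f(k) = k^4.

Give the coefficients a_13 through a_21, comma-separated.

28562, 40834, 51332, 69905, 83522, 112931, 130322, 170898, 196964

[q^13] f(1)=1,f(13)=28561 ⇒ 28562
[q^14] f(14)=38416,f(7)=2401,f(2)=16,f(1)=1 ⇒ 40834
[q^15] f(1)=1,f(3)=81,f(5)=625,f(15)=50625 ⇒ 51332
[q^16] f(16)=65536,f(8)=4096,f(4)=256,f(2)=16,f(1)=1 ⇒ 69905
[q^17] f(17)=83521,f(1)=1 ⇒ 83522
[q^18] f(1)=1,f(2)=16,f(3)=81,f(6)=1296,f(9)=6561,f(18)=104976 ⇒ 112931
q^19  k|19↦f(k): 1:1 19:130321  a_19=130322
d|20:{1,2,4,5,10,20}  Σf=1+16+256+625+10000+160000=170898
d|21:{21,7,3,1}  Σf=194481+2401+81+1=196964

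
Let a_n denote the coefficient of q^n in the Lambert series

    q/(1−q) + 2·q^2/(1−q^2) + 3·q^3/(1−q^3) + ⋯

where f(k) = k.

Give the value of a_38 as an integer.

q^38  k|38↦f(k): 1:1 2:2 19:19 38:38  a_38=60

a_38 = 60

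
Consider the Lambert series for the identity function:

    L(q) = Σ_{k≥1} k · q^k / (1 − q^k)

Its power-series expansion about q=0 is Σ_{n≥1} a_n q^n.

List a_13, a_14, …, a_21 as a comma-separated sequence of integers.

q^13  k|13↦f(k): 13:13 1:1  a_13=14
q^14  k|14↦f(k): 14:14 7:7 2:2 1:1  a_14=24
d|15:{1,3,5,15}  Σf=1+3+5+15=24
d|16:{1,2,4,8,16}  Σf=1+2+4+8+16=31
[q^17] f(17)=17,f(1)=1 ⇒ 18
n=18: 1·18 2·9 3·6 6·3 9·2 18·1  f→[1+2+3+6+9+18]=39
[q^19] f(19)=19,f(1)=1 ⇒ 20
n=20: 1·20 2·10 4·5 5·4 10·2 20·1  f→[1+2+4+5+10+20]=42
q^21  k|21↦f(k): 21:21 7:7 3:3 1:1  a_21=32

14, 24, 24, 31, 18, 39, 20, 42, 32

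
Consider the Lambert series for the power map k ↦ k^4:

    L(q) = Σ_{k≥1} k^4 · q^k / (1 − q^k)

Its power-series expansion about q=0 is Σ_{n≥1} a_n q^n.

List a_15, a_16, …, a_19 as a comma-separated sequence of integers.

51332, 69905, 83522, 112931, 130322

n=15: 15·1 5·3 3·5 1·15  f→[50625+625+81+1]=51332
d|16:{16,8,4,2,1}  Σf=65536+4096+256+16+1=69905
q^17  k|17↦f(k): 17:83521 1:1  a_17=83522
d|18:{1,2,3,6,9,18}  Σf=1+16+81+1296+6561+104976=112931
n=19: 1·19 19·1  f→[1+130321]=130322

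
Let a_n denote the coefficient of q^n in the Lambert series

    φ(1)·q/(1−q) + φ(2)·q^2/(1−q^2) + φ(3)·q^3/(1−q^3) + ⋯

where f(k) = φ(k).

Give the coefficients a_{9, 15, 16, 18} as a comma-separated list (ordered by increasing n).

[q^9] φ(9)=6,φ(3)=2,φ(1)=1 ⇒ 9
d|15:{15,5,3,1}  Σφ=8+4+2+1=15
n=16: 1·16 2·8 4·4 8·2 16·1  φ→[1+1+2+4+8]=16
q^18  k|18↦φ(k): 18:6 9:6 6:2 3:2 2:1 1:1  a_18=18

9, 15, 16, 18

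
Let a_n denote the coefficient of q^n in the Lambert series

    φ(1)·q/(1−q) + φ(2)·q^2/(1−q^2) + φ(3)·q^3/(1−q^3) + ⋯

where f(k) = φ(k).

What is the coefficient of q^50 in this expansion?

n=50: 50·1 25·2 10·5 5·10 2·25 1·50  φ→[20+20+4+4+1+1]=50

a_50 = 50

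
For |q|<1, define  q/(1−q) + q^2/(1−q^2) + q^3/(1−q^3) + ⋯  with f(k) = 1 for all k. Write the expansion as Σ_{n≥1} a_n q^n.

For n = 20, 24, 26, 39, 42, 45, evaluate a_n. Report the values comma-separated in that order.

6, 8, 4, 4, 8, 6

q^20  k|20↦f(k): 1:1 2:1 4:1 5:1 10:1 20:1  a_20=6
d|24:{1,2,3,4,6,8,12,24}  Σf=1+1+1+1+1+1+1+1=8
q^26  k|26↦f(k): 1:1 2:1 13:1 26:1  a_26=4
[q^39] f(39)=1,f(13)=1,f(3)=1,f(1)=1 ⇒ 4
n=42: 1·42 2·21 3·14 6·7 7·6 14·3 21·2 42·1  f→[1+1+1+1+1+1+1+1]=8
n=45: 45·1 15·3 9·5 5·9 3·15 1·45  f→[1+1+1+1+1+1]=6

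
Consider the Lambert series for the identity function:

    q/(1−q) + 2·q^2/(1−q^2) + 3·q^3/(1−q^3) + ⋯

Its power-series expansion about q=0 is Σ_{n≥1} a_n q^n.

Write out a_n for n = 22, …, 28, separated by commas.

36, 24, 60, 31, 42, 40, 56

q^22  k|22↦f(k): 1:1 2:2 11:11 22:22  a_22=36
q^23  k|23↦f(k): 1:1 23:23  a_23=24
q^24  k|24↦f(k): 24:24 12:12 8:8 6:6 4:4 3:3 2:2 1:1  a_24=60
[q^25] f(25)=25,f(5)=5,f(1)=1 ⇒ 31
q^26  k|26↦f(k): 1:1 2:2 13:13 26:26  a_26=42
[q^27] f(1)=1,f(3)=3,f(9)=9,f(27)=27 ⇒ 40
n=28: 1·28 2·14 4·7 7·4 14·2 28·1  f→[1+2+4+7+14+28]=56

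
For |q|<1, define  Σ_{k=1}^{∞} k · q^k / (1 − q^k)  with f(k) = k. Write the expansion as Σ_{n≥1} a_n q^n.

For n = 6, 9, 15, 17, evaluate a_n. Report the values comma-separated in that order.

12, 13, 24, 18

n=6: 1·6 2·3 3·2 6·1  f→[1+2+3+6]=12
n=9: 9·1 3·3 1·9  f→[9+3+1]=13
n=15: 15·1 5·3 3·5 1·15  f→[15+5+3+1]=24
n=17: 17·1 1·17  f→[17+1]=18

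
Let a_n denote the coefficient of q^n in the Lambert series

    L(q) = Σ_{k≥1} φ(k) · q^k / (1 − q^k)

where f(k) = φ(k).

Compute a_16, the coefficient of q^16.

q^16  k|16↦φ(k): 1:1 2:1 4:2 8:4 16:8  a_16=16

a_16 = 16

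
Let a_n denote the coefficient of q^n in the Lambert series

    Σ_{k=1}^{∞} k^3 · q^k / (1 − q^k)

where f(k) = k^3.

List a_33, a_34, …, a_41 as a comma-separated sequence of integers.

37296, 44226, 43344, 55261, 50654, 61740, 61544, 73710, 68922

q^33  k|33↦f(k): 33:35937 11:1331 3:27 1:1  a_33=37296
[q^34] f(1)=1,f(2)=8,f(17)=4913,f(34)=39304 ⇒ 44226
d|35:{35,7,5,1}  Σf=42875+343+125+1=43344
[q^36] f(1)=1,f(2)=8,f(3)=27,f(4)=64,f(6)=216,f(9)=729,f(12)=1728,f(18)=5832,f(36)=46656 ⇒ 55261
q^37  k|37↦f(k): 37:50653 1:1  a_37=50654
q^38  k|38↦f(k): 38:54872 19:6859 2:8 1:1  a_38=61740
[q^39] f(39)=59319,f(13)=2197,f(3)=27,f(1)=1 ⇒ 61544
n=40: 40·1 20·2 10·4 8·5 5·8 4·10 2·20 1·40  f→[64000+8000+1000+512+125+64+8+1]=73710
[q^41] f(1)=1,f(41)=68921 ⇒ 68922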